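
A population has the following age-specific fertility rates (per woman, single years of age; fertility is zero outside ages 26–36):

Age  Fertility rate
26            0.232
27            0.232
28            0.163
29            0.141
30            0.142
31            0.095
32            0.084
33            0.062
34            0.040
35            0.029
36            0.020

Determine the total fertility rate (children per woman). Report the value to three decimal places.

1.240

Sum of ASFRs = 0.232 + 0.232 + 0.163 + 0.141 + 0.142 + 0.095 + 0.084 + 0.062 + 0.040 + 0.029 + 0.020 = 1.240
TFR = 1.24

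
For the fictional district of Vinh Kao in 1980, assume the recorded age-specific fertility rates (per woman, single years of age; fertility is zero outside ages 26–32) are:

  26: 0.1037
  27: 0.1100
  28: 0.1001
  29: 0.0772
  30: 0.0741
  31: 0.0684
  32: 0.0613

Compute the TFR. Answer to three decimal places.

Sum of ASFRs = 0.1037 + 0.1100 + 0.1001 + 0.0772 + 0.0741 + 0.0684 + 0.0613 = 0.5948
TFR = 0.5948

0.595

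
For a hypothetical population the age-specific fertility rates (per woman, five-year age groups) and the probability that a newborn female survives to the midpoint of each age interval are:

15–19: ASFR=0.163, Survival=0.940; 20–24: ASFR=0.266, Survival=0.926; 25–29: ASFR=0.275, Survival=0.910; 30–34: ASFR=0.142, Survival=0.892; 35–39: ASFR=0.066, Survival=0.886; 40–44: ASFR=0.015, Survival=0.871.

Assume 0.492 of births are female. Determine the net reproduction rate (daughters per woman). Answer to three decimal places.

2.086

Proportion female at birth = 0.492.
Weighting each age-specific rate by interval width and survival:
  15–19: 5 × 0.163 × 0.940 = 0.76610
  20–24: 5 × 0.266 × 0.926 = 1.23158
  25–29: 5 × 0.275 × 0.910 = 1.25125
  30–34: 5 × 0.142 × 0.892 = 0.63332
  35–39: 5 × 0.066 × 0.886 = 0.29238
  40–44: 5 × 0.015 × 0.871 = 0.06533
Sum = 4.23996
NRR = 0.492 × 4.23996 = 2.08606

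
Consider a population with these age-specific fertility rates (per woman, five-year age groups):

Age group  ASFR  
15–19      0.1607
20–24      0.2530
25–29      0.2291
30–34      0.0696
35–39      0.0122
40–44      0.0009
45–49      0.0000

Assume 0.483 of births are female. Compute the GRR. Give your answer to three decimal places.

Proportion female at birth = 0.483.
Sum of ASFRs = 0.1607 + 0.2530 + 0.2291 + 0.0696 + 0.0122 + 0.0009 + 0.0000 = 0.7255
TFR = 5 × 0.7255 = 3.6275
GRR = 0.483 × 3.6275 = 1.75208

1.752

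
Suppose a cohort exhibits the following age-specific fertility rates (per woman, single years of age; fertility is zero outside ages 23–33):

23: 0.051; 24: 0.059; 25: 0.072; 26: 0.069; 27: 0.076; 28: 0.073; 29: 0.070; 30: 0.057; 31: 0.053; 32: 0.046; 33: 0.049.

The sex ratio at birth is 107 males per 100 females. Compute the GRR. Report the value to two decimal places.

0.33

Proportion female at birth = 100 / (100 + 107) = 0.48309.
Sum of ASFRs = 0.051 + 0.059 + 0.072 + 0.069 + 0.076 + 0.073 + 0.070 + 0.057 + 0.053 + 0.046 + 0.049 = 0.675
TFR = 0.675
GRR = 0.48309 × 0.675 = 0.32609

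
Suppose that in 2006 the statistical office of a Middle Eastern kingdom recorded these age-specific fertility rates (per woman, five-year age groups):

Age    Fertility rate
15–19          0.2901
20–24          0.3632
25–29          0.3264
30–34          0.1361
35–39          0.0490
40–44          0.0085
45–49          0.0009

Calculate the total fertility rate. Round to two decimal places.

Sum of ASFRs = 0.2901 + 0.3632 + 0.3264 + 0.1361 + 0.0490 + 0.0085 + 0.0009 = 1.1742
TFR = 5 × 1.1742 = 5.871

5.87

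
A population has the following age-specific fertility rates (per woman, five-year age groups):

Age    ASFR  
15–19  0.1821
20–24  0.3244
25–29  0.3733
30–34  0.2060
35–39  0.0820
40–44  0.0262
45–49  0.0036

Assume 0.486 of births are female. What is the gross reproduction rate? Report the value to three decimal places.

2.910

Proportion female at birth = 0.486.
Sum of ASFRs = 0.1821 + 0.3244 + 0.3733 + 0.2060 + 0.0820 + 0.0262 + 0.0036 = 1.1976
TFR = 5 × 1.1976 = 5.988
GRR = 0.486 × 5.988 = 2.91017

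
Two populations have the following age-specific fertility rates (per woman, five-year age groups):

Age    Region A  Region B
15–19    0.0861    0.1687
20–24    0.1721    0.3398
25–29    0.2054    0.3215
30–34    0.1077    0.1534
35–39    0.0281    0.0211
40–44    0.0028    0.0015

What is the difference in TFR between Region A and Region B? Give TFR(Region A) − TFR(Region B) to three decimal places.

-2.019

Region A:
  Sum of ASFRs = 0.0861 + 0.1721 + 0.2054 + 0.1077 + 0.0281 + 0.0028 = 0.6022
  TFR = 5 × 0.6022 = 3.011
Region B:
  Sum of ASFRs = 0.1687 + 0.3398 + 0.3215 + 0.1534 + 0.0211 + 0.0015 = 1.0060
  TFR = 5 × 1.0060 = 5.03
Difference = 3.011 − 5.03 = -2.019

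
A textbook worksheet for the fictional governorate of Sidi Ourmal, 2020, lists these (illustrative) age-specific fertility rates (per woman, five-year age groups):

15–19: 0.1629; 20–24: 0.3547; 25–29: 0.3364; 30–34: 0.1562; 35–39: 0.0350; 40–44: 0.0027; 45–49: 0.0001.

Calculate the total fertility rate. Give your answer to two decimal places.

Sum of ASFRs = 0.1629 + 0.3547 + 0.3364 + 0.1562 + 0.0350 + 0.0027 + 0.0001 = 1.0480
TFR = 5 × 1.0480 = 5.24

5.24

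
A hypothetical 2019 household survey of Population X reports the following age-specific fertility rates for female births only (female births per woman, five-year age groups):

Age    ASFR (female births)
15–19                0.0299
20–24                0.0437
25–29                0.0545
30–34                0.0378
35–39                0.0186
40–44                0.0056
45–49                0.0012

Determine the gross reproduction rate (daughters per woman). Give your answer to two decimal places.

Sum of female ASFRs = 0.0299 + 0.0437 + 0.0545 + 0.0378 + 0.0186 + 0.0056 + 0.0012 = 0.1913
GRR = 5 × 0.1913 = 0.9565

0.96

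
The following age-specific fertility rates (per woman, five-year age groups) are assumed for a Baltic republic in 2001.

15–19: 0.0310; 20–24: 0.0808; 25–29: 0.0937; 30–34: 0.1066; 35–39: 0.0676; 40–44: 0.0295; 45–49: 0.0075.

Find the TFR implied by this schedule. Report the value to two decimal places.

Sum of ASFRs = 0.0310 + 0.0808 + 0.0937 + 0.1066 + 0.0676 + 0.0295 + 0.0075 = 0.4167
TFR = 5 × 0.4167 = 2.0835

2.08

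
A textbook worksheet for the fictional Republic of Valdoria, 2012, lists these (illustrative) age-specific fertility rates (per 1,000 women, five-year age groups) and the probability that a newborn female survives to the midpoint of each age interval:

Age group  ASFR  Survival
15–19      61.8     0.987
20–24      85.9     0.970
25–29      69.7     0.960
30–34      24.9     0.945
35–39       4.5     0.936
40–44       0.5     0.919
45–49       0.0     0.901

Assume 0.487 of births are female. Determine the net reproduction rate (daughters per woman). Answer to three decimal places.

Proportion female at birth = 0.487.
Per-age-group product (5 × ASFR × survival probability):
  15–19: 5 × 61.8/1000 × 0.987 = 0.30498
  20–24: 5 × 85.9/1000 × 0.970 = 0.41662
  25–29: 5 × 69.7/1000 × 0.960 = 0.33456
  30–34: 5 × 24.9/1000 × 0.945 = 0.11765
  35–39: 5 × 4.5/1000 × 0.936 = 0.02106
  40–44: 5 × 0.5/1000 × 0.919 = 0.00230
  45–49: 5 × 0.0/1000 × 0.901 = 0.00000
Sum = 1.19717
NRR = 0.487 × 1.19717 = 0.58302

0.583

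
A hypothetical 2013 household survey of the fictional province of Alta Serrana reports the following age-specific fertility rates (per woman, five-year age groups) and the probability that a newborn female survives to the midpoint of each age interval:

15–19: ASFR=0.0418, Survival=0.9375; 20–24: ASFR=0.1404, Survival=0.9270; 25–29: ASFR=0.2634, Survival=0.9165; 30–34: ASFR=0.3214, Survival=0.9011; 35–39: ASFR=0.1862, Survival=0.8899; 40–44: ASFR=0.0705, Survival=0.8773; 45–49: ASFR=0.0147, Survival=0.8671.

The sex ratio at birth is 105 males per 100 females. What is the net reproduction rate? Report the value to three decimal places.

Proportion female at birth = 100 / (100 + 105) = 0.48780.
Weighting each age-specific rate by interval width and survival:
  15–19: 5 × 0.0418 × 0.9375 = 0.19594
  20–24: 5 × 0.1404 × 0.9270 = 0.65075
  25–29: 5 × 0.2634 × 0.9165 = 1.20703
  30–34: 5 × 0.3214 × 0.9011 = 1.44807
  35–39: 5 × 0.1862 × 0.8899 = 0.82850
  40–44: 5 × 0.0705 × 0.8773 = 0.30925
  45–49: 5 × 0.0147 × 0.8671 = 0.06373
Sum = 4.70327
NRR = 0.48780 × 4.70327 = 2.29426
NRR > 1, so each generation more than replaces itself.

2.294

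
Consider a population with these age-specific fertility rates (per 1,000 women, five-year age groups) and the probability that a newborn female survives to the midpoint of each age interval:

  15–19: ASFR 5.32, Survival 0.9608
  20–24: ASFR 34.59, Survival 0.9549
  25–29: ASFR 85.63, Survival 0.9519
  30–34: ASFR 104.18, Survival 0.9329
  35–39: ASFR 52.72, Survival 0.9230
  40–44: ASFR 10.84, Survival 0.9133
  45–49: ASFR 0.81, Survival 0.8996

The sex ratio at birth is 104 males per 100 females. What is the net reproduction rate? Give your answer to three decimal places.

Proportion female at birth = 100 / (100 + 104) = 0.49020.
Weighting each age-specific rate by interval width and survival:
  15–19: 5 × 5.32/1000 × 0.9608 = 0.02556
  20–24: 5 × 34.59/1000 × 0.9549 = 0.16515
  25–29: 5 × 85.63/1000 × 0.9519 = 0.40756
  30–34: 5 × 104.18/1000 × 0.9329 = 0.48595
  35–39: 5 × 52.72/1000 × 0.9230 = 0.24330
  40–44: 5 × 10.84/1000 × 0.9133 = 0.04950
  45–49: 5 × 0.81/1000 × 0.8996 = 0.00364
Sum = 1.38066
NRR = 0.49020 × 1.38066 = 0.67680

0.677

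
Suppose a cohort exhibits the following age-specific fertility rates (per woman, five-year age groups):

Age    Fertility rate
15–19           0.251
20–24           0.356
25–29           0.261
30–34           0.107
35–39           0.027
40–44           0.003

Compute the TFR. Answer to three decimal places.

5.025

Sum of ASFRs = 0.251 + 0.356 + 0.261 + 0.107 + 0.027 + 0.003 = 1.005
TFR = 5 × 1.005 = 5.025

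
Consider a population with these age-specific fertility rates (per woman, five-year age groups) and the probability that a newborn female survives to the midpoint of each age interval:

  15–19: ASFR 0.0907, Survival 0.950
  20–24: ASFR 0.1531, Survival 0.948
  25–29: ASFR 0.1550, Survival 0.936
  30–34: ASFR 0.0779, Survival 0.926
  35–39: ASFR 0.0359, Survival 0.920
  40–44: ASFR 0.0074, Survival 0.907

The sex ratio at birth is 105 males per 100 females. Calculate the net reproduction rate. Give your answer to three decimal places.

1.191

Proportion female at birth = 100 / (100 + 105) = 0.48780.
Weighting each age-specific rate by interval width and survival:
  15–19: 5 × 0.0907 × 0.950 = 0.43083
  20–24: 5 × 0.1531 × 0.948 = 0.72569
  25–29: 5 × 0.1550 × 0.936 = 0.72540
  30–34: 5 × 0.0779 × 0.926 = 0.36068
  35–39: 5 × 0.0359 × 0.920 = 0.16514
  40–44: 5 × 0.0074 × 0.907 = 0.03356
Sum = 2.44130
NRR = 0.48780 × 2.44130 = 1.19087
An NRR exceeding 1 indicates intrinsic growth under these rates.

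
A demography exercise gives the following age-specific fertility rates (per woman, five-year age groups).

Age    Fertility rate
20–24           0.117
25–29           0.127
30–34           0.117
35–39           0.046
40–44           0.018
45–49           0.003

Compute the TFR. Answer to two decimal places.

Sum of ASFRs = 0.117 + 0.127 + 0.117 + 0.046 + 0.018 + 0.003 = 0.428
TFR = 5 × 0.428 = 2.14

2.14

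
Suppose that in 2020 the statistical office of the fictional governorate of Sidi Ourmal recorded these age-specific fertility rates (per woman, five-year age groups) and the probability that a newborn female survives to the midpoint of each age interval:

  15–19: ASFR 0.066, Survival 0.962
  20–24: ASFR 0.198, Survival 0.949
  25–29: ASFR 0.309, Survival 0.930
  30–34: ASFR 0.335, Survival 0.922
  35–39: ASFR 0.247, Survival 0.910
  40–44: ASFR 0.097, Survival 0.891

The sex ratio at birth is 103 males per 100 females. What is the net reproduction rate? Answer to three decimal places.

Proportion female at birth = 100 / (100 + 103) = 0.49261.
Each age group contributes 5 × ASFR × survival:
  15–19: 5 × 0.066 × 0.962 = 0.31746
  20–24: 5 × 0.198 × 0.949 = 0.93951
  25–29: 5 × 0.309 × 0.930 = 1.43685
  30–34: 5 × 0.335 × 0.922 = 1.54435
  35–39: 5 × 0.247 × 0.910 = 1.12385
  40–44: 5 × 0.097 × 0.891 = 0.43214
Sum = 5.79416
NRR = 0.49261 × 5.79416 = 2.85426

2.854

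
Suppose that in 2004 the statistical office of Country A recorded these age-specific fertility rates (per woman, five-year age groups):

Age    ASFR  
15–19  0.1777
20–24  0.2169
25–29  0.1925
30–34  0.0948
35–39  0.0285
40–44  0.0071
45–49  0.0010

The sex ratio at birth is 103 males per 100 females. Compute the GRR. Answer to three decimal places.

1.770

Proportion female at birth = 100 / (100 + 103) = 0.49261.
Sum of ASFRs = 0.1777 + 0.2169 + 0.1925 + 0.0948 + 0.0285 + 0.0071 + 0.0010 = 0.7185
TFR = 5 × 0.7185 = 3.5925
GRR = 0.49261 × 3.5925 = 1.76970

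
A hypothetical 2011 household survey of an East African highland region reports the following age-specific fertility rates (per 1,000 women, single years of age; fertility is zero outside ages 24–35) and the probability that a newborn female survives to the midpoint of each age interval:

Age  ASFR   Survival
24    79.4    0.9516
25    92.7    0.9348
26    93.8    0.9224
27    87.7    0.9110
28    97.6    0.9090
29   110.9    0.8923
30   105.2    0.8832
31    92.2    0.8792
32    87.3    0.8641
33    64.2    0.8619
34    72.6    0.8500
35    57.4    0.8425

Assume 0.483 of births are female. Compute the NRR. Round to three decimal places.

0.450

Proportion female at birth = 0.483.
Survival-weighted fertility by age (1·fₓ·Sₓ):
  24: 1 × 79.4/1000 × 0.9516 = 0.07556
  25: 1 × 92.7/1000 × 0.9348 = 0.08666
  26: 1 × 93.8/1000 × 0.9224 = 0.08652
  27: 1 × 87.7/1000 × 0.9110 = 0.07989
  28: 1 × 97.6/1000 × 0.9090 = 0.08872
  29: 1 × 110.9/1000 × 0.8923 = 0.09896
  30: 1 × 105.2/1000 × 0.8832 = 0.09291
  31: 1 × 92.2/1000 × 0.8792 = 0.08106
  32: 1 × 87.3/1000 × 0.8641 = 0.07544
  33: 1 × 64.2/1000 × 0.8619 = 0.05533
  34: 1 × 72.6/1000 × 0.8500 = 0.06171
  35: 1 × 57.4/1000 × 0.8425 = 0.04836
Sum = 0.93112
NRR = 0.483 × 0.93112 = 0.44973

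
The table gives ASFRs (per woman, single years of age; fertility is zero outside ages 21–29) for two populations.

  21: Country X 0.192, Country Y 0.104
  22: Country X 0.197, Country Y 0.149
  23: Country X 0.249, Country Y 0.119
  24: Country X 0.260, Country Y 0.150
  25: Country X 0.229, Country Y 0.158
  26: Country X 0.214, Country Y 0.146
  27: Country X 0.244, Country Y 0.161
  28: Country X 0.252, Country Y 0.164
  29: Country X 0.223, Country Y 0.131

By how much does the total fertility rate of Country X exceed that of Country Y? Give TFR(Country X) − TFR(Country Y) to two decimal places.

Country X:
  Sum of ASFRs = 0.192 + 0.197 + 0.249 + 0.260 + 0.229 + 0.214 + 0.244 + 0.252 + 0.223 = 2.060
  TFR = 2.06
Country Y:
  Sum of ASFRs = 0.104 + 0.149 + 0.119 + 0.150 + 0.158 + 0.146 + 0.161 + 0.164 + 0.131 = 1.282
  TFR = 1.282
Difference = 2.06 − 1.282 = 0.778

0.78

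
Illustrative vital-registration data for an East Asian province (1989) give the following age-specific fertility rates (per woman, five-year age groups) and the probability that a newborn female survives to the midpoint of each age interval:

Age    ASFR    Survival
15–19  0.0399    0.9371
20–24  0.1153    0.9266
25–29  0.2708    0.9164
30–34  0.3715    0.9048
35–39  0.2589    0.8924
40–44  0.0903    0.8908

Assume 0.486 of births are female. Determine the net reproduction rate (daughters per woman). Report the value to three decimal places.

Proportion female at birth = 0.486.
Each age group contributes 5 × ASFR × survival:
  15–19: 5 × 0.0399 × 0.9371 = 0.18695
  20–24: 5 × 0.1153 × 0.9266 = 0.53418
  25–29: 5 × 0.2708 × 0.9164 = 1.24081
  30–34: 5 × 0.3715 × 0.9048 = 1.68067
  35–39: 5 × 0.2589 × 0.8924 = 1.15521
  40–44: 5 × 0.0903 × 0.8908 = 0.40220
Sum = 5.20002
NRR = 0.486 × 5.20002 = 2.52721
NRR > 1, so each generation more than replaces itself.

2.527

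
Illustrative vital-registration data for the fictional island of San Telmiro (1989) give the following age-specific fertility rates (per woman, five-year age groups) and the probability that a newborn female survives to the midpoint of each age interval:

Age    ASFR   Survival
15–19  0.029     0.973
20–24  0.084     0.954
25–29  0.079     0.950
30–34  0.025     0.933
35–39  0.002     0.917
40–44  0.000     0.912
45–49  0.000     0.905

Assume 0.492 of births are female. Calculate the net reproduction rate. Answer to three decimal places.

0.513

Proportion female at birth = 0.492.
Weighting each age-specific rate by interval width and survival:
  15–19: 5 × 0.029 × 0.973 = 0.14109
  20–24: 5 × 0.084 × 0.954 = 0.40068
  25–29: 5 × 0.079 × 0.950 = 0.37525
  30–34: 5 × 0.025 × 0.933 = 0.11663
  35–39: 5 × 0.002 × 0.917 = 0.00917
  40–44: 5 × 0.000 × 0.912 = 0.00000
  45–49: 5 × 0.000 × 0.905 = 0.00000
Sum = 1.04282
NRR = 0.492 × 1.04282 = 0.51307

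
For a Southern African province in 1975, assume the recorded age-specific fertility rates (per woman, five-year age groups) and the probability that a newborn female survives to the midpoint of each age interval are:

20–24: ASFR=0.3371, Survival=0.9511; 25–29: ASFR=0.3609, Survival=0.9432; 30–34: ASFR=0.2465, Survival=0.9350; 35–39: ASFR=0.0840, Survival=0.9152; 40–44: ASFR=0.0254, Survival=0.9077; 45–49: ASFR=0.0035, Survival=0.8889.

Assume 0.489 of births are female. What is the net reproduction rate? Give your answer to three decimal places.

2.432

Proportion female at birth = 0.489.
Survival-weighted fertility by age (5·fₓ·Sₓ):
  20–24: 5 × 0.3371 × 0.9511 = 1.60308
  25–29: 5 × 0.3609 × 0.9432 = 1.70200
  30–34: 5 × 0.2465 × 0.9350 = 1.15239
  35–39: 5 × 0.0840 × 0.9152 = 0.38438
  40–44: 5 × 0.0254 × 0.9077 = 0.11528
  45–49: 5 × 0.0035 × 0.8889 = 0.01556
Sum = 4.97269
NRR = 0.489 × 4.97269 = 2.43165
NRR > 1, so each generation more than replaces itself.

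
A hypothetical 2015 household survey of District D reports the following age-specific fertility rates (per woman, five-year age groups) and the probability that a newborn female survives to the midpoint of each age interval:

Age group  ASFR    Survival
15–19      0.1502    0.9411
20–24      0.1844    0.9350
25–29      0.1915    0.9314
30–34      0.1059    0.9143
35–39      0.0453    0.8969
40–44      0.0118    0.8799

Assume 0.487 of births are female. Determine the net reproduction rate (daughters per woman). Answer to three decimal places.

Proportion female at birth = 0.487.
Weighting each age-specific rate by interval width and survival:
  15–19: 5 × 0.1502 × 0.9411 = 0.70677
  20–24: 5 × 0.1844 × 0.9350 = 0.86207
  25–29: 5 × 0.1915 × 0.9314 = 0.89182
  30–34: 5 × 0.1059 × 0.9143 = 0.48412
  35–39: 5 × 0.0453 × 0.8969 = 0.20315
  40–44: 5 × 0.0118 × 0.8799 = 0.05191
Sum = 3.19984
NRR = 0.487 × 3.19984 = 1.55832

1.558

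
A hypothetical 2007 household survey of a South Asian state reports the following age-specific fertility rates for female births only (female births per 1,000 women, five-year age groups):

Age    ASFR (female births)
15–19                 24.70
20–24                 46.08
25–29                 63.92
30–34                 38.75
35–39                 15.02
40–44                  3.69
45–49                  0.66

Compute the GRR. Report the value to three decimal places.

Sum of female ASFRs = 24.70 + 46.08 + 63.92 + 38.75 + 15.02 + 3.69 + 0.66 = 192.82
GRR = 5 × 192.82 / 1000 = 0.9641

0.964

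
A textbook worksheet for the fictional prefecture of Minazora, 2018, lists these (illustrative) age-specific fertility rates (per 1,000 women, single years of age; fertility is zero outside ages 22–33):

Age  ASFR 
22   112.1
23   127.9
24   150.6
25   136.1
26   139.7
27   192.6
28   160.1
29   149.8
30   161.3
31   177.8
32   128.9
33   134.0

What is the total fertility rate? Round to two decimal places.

Sum of ASFRs = 112.1 + 127.9 + 150.6 + 136.1 + 139.7 + 192.6 + 160.1 + 149.8 + 161.3 + 177.8 + 128.9 + 134.0 = 1770.9
TFR = 1770.9 / 1000 = 1.7709

1.77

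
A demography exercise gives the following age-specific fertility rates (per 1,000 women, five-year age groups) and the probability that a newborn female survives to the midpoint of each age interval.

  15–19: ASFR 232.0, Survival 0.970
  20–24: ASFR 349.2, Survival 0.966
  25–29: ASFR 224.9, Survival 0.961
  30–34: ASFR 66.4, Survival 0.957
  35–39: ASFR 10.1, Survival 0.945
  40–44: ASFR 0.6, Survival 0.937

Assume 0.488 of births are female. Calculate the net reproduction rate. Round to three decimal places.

2.079

Proportion female at birth = 0.488.
Per-age-group product (5 × ASFR × survival probability):
  15–19: 5 × 232.0/1000 × 0.970 = 1.12520
  20–24: 5 × 349.2/1000 × 0.966 = 1.68664
  25–29: 5 × 224.9/1000 × 0.961 = 1.08064
  30–34: 5 × 66.4/1000 × 0.957 = 0.31772
  35–39: 5 × 10.1/1000 × 0.945 = 0.04772
  40–44: 5 × 0.6/1000 × 0.937 = 0.00281
Sum = 4.26073
NRR = 0.488 × 4.26073 = 2.07924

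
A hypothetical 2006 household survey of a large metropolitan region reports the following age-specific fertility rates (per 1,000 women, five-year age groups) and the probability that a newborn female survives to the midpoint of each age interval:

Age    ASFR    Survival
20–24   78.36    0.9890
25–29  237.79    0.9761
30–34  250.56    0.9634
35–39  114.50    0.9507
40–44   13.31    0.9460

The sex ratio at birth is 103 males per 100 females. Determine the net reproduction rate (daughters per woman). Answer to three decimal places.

1.656

Proportion female at birth = 100 / (100 + 103) = 0.49261.
Each age group contributes 5 × ASFR × survival:
  20–24: 5 × 78.36/1000 × 0.9890 = 0.38749
  25–29: 5 × 237.79/1000 × 0.9761 = 1.16053
  30–34: 5 × 250.56/1000 × 0.9634 = 1.20695
  35–39: 5 × 114.50/1000 × 0.9507 = 0.54428
  40–44: 5 × 13.31/1000 × 0.9460 = 0.06296
Sum = 3.36221
NRR = 0.49261 × 3.36221 = 1.65626
NRR > 1, so each generation more than replaces itself.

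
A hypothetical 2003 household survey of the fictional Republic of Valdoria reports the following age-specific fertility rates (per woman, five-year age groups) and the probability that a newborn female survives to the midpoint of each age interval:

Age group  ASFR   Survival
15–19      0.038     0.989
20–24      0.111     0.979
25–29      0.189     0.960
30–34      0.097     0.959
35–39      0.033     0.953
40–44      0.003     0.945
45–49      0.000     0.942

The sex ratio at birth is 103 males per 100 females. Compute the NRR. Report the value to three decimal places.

Proportion female at birth = 100 / (100 + 103) = 0.49261.
Each age group contributes 5 × ASFR × survival:
  15–19: 5 × 0.038 × 0.989 = 0.18791
  20–24: 5 × 0.111 × 0.979 = 0.54335
  25–29: 5 × 0.189 × 0.960 = 0.90720
  30–34: 5 × 0.097 × 0.959 = 0.46512
  35–39: 5 × 0.033 × 0.953 = 0.15725
  40–44: 5 × 0.003 × 0.945 = 0.01418
  45–49: 5 × 0.000 × 0.942 = 0.00000
Sum = 2.27501
NRR = 0.49261 × 2.27501 = 1.12069
NRR > 1, so each generation more than replaces itself.

1.121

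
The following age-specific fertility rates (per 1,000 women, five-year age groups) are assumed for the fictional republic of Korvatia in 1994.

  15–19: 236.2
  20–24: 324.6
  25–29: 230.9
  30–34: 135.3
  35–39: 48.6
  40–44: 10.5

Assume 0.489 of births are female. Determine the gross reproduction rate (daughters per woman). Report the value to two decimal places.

2.41

Proportion female at birth = 0.489.
Sum of ASFRs = 236.2 + 324.6 + 230.9 + 135.3 + 48.6 + 10.5 = 986.1
TFR = 5 × 986.1 / 1000 = 4.9305
GRR = 0.489 × 4.9305 = 2.41101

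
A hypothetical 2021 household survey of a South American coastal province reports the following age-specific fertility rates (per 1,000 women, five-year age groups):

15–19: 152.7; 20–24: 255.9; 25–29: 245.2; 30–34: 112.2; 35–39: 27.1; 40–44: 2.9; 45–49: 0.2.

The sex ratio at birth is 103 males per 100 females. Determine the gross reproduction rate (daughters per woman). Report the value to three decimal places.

Proportion female at birth = 100 / (100 + 103) = 0.49261.
Sum of ASFRs = 152.7 + 255.9 + 245.2 + 112.2 + 27.1 + 2.9 + 0.2 = 796.2
TFR = 5 × 796.2 / 1000 = 3.981
GRR = 0.49261 × 3.981 = 1.96108

1.961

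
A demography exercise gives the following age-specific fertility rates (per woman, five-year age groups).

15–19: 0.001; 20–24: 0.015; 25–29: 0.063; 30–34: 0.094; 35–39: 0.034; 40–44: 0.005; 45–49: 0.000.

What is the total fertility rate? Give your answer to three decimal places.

1.060

Sum of ASFRs = 0.001 + 0.015 + 0.063 + 0.094 + 0.034 + 0.005 + 0.000 = 0.212
TFR = 5 × 0.212 = 1.06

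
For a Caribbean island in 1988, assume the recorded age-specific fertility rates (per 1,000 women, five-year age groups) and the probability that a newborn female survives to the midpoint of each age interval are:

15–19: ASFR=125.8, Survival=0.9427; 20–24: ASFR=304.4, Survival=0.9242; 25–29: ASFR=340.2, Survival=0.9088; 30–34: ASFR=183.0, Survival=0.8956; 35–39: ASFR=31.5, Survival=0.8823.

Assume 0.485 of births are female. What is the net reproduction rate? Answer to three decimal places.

Proportion female at birth = 0.485.
Weighting each age-specific rate by interval width and survival:
  15–19: 5 × 125.8/1000 × 0.9427 = 0.59296
  20–24: 5 × 304.4/1000 × 0.9242 = 1.40663
  25–29: 5 × 340.2/1000 × 0.9088 = 1.54587
  30–34: 5 × 183.0/1000 × 0.8956 = 0.81947
  35–39: 5 × 31.5/1000 × 0.8823 = 0.13896
Sum = 4.50389
NRR = 0.485 × 4.50389 = 2.18439
With NRR above 1 the population is above replacement fertility.

2.184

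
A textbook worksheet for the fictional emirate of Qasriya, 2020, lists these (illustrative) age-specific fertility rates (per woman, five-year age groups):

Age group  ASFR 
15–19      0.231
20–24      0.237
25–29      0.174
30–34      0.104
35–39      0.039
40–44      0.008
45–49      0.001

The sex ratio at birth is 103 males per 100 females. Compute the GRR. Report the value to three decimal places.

1.956

Proportion female at birth = 100 / (100 + 103) = 0.49261.
Sum of ASFRs = 0.231 + 0.237 + 0.174 + 0.104 + 0.039 + 0.008 + 0.001 = 0.794
TFR = 5 × 0.794 = 3.97
GRR = 0.49261 × 3.97 = 1.95566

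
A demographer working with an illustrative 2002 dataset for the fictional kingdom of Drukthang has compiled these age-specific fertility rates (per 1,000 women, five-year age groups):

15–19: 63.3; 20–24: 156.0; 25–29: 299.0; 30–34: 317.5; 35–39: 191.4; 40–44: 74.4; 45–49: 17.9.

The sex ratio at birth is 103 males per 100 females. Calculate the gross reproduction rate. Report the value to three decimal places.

Proportion female at birth = 100 / (100 + 103) = 0.49261.
Sum of ASFRs = 63.3 + 156.0 + 299.0 + 317.5 + 191.4 + 74.4 + 17.9 = 1119.5
TFR = 5 × 1119.5 / 1000 = 5.5975
GRR = 0.49261 × 5.5975 = 2.75738

2.757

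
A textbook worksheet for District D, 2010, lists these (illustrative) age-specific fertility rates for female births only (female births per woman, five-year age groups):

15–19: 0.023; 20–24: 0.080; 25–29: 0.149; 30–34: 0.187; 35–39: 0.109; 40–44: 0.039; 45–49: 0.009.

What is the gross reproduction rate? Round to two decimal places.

Sum of female ASFRs = 0.023 + 0.080 + 0.149 + 0.187 + 0.109 + 0.039 + 0.009 = 0.596
GRR = 5 × 0.596 = 2.98

2.98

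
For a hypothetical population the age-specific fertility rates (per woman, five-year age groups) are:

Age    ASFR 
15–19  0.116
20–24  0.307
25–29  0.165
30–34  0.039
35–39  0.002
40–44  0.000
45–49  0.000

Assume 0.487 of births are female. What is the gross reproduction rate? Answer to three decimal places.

1.532

Proportion female at birth = 0.487.
Sum of ASFRs = 0.116 + 0.307 + 0.165 + 0.039 + 0.002 + 0.000 + 0.000 = 0.629
TFR = 5 × 0.629 = 3.145
GRR = 0.487 × 3.145 = 1.53162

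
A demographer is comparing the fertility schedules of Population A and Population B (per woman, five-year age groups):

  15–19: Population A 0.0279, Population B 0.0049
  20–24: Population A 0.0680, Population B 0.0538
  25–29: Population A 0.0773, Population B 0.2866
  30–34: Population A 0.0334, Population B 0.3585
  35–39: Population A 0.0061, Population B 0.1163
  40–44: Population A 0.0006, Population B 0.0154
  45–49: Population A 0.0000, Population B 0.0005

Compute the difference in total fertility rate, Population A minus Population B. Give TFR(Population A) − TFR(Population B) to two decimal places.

-3.11

Population A:
  Sum of ASFRs = 0.0279 + 0.0680 + 0.0773 + 0.0334 + 0.0061 + 0.0006 + 0.0000 = 0.2133
  TFR = 5 × 0.2133 = 1.0665
Population B:
  Sum of ASFRs = 0.0049 + 0.0538 + 0.2866 + 0.3585 + 0.1163 + 0.0154 + 0.0005 = 0.8360
  TFR = 5 × 0.8360 = 4.18
Difference = 1.0665 − 4.18 = -3.1135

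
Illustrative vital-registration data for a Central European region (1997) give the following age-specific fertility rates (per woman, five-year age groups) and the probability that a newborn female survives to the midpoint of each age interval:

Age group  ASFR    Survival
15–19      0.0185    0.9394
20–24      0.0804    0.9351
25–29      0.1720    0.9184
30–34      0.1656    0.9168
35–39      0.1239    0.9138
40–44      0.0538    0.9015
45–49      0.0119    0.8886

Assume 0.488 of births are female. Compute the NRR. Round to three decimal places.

1.402

Proportion female at birth = 0.488.
Per-age-group product (5 × ASFR × survival probability):
  15–19: 5 × 0.0185 × 0.9394 = 0.08689
  20–24: 5 × 0.0804 × 0.9351 = 0.37591
  25–29: 5 × 0.1720 × 0.9184 = 0.78982
  30–34: 5 × 0.1656 × 0.9168 = 0.75911
  35–39: 5 × 0.1239 × 0.9138 = 0.56610
  40–44: 5 × 0.0538 × 0.9015 = 0.24250
  45–49: 5 × 0.0119 × 0.8886 = 0.05287
Sum = 2.87320
NRR = 0.488 × 2.87320 = 1.40212
NRR > 1, so each generation more than replaces itself.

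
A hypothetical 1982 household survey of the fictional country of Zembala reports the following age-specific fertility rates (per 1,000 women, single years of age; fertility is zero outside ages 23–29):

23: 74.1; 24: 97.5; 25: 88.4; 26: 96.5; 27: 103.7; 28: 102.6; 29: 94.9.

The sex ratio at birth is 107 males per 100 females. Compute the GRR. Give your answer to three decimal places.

Proportion female at birth = 100 / (100 + 107) = 0.48309.
Sum of ASFRs = 74.1 + 97.5 + 88.4 + 96.5 + 103.7 + 102.6 + 94.9 = 657.7
TFR = 657.7 / 1000 = 0.6577
GRR = 0.48309 × 0.6577 = 0.31773

0.318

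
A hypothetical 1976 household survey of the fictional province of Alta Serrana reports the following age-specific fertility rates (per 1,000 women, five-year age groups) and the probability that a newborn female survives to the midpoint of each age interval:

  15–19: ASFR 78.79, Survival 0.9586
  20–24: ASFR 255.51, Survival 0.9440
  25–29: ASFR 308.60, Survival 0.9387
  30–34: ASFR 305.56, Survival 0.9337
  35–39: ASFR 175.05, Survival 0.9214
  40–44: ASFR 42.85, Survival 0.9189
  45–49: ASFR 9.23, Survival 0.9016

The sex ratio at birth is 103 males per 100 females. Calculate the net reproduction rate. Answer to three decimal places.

Proportion female at birth = 100 / (100 + 103) = 0.49261.
Per-age-group product (5 × ASFR × survival probability):
  15–19: 5 × 78.79/1000 × 0.9586 = 0.37764
  20–24: 5 × 255.51/1000 × 0.9440 = 1.20601
  25–29: 5 × 308.60/1000 × 0.9387 = 1.44841
  30–34: 5 × 305.56/1000 × 0.9337 = 1.42651
  35–39: 5 × 175.05/1000 × 0.9214 = 0.80646
  40–44: 5 × 42.85/1000 × 0.9189 = 0.19687
  45–49: 5 × 9.23/1000 × 0.9016 = 0.04161
Sum = 5.50351
NRR = 0.49261 × 5.50351 = 2.71108
With NRR above 1 the population is above replacement fertility.

2.711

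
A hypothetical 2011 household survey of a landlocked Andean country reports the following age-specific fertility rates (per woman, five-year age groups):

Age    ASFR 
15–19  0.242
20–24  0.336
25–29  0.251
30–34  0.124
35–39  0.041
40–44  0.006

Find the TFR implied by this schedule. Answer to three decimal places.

Sum of ASFRs = 0.242 + 0.336 + 0.251 + 0.124 + 0.041 + 0.006 = 1.000
TFR = 5 × 1.000 = 5

5.000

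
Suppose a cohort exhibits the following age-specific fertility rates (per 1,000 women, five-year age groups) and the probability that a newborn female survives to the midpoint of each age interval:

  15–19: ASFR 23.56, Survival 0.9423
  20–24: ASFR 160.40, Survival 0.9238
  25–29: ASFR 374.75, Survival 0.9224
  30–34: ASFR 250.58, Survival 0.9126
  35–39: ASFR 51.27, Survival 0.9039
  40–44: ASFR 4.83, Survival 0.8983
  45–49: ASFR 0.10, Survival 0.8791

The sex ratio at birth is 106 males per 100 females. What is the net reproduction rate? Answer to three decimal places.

Proportion female at birth = 100 / (100 + 106) = 0.48544.
Weighting each age-specific rate by interval width and survival:
  15–19: 5 × 23.56/1000 × 0.9423 = 0.11100
  20–24: 5 × 160.40/1000 × 0.9238 = 0.74089
  25–29: 5 × 374.75/1000 × 0.9224 = 1.72835
  30–34: 5 × 250.58/1000 × 0.9126 = 1.14340
  35–39: 5 × 51.27/1000 × 0.9039 = 0.23171
  40–44: 5 × 4.83/1000 × 0.8983 = 0.02169
  45–49: 5 × 0.10/1000 × 0.8791 = 0.00044
Sum = 3.97748
NRR = 0.48544 × 3.97748 = 1.93083
With NRR above 1 the population is above replacement fertility.

1.931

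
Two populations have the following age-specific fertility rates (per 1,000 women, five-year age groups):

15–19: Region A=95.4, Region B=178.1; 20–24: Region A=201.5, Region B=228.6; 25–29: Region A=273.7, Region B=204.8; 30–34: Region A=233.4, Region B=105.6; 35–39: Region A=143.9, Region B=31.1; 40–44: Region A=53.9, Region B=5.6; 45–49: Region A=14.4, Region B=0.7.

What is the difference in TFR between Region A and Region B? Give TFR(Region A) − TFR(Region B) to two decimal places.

1.31

Region A:
  Sum of ASFRs = 95.4 + 201.5 + 273.7 + 233.4 + 143.9 + 53.9 + 14.4 = 1016.2
  TFR = 5 × 1016.2 / 1000 = 5.081
Region B:
  Sum of ASFRs = 178.1 + 228.6 + 204.8 + 105.6 + 31.1 + 5.6 + 0.7 = 754.5
  TFR = 5 × 754.5 / 1000 = 3.7725
Difference = 5.081 − 3.7725 = 1.3085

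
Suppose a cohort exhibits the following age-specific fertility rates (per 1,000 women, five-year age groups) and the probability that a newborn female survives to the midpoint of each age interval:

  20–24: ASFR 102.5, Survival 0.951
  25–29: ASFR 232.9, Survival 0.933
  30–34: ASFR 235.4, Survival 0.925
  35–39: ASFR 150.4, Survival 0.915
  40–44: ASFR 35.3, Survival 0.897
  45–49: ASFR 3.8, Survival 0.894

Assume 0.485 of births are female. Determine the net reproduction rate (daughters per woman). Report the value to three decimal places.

1.710

Proportion female at birth = 0.485.
Survival-weighted fertility by age (5·fₓ·Sₓ):
  20–24: 5 × 102.5/1000 × 0.951 = 0.48739
  25–29: 5 × 232.9/1000 × 0.933 = 1.08648
  30–34: 5 × 235.4/1000 × 0.925 = 1.08873
  35–39: 5 × 150.4/1000 × 0.915 = 0.68808
  40–44: 5 × 35.3/1000 × 0.897 = 0.15832
  45–49: 5 × 3.8/1000 × 0.894 = 0.01699
Sum = 3.52599
NRR = 0.485 × 3.52599 = 1.71011
With NRR above 1 the population is above replacement fertility.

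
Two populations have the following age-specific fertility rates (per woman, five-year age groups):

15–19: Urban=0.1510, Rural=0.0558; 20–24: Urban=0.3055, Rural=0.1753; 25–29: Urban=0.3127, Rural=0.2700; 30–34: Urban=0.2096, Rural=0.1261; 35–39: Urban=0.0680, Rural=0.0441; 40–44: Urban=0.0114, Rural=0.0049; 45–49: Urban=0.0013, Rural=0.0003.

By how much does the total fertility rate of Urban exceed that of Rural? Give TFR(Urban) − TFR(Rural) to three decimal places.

1.915

Urban:
  Sum of ASFRs = 0.1510 + 0.3055 + 0.3127 + 0.2096 + 0.0680 + 0.0114 + 0.0013 = 1.0595
  TFR = 5 × 1.0595 = 5.2975
Rural:
  Sum of ASFRs = 0.0558 + 0.1753 + 0.2700 + 0.1261 + 0.0441 + 0.0049 + 0.0003 = 0.6765
  TFR = 5 × 0.6765 = 3.3825
Difference = 5.2975 − 3.3825 = 1.915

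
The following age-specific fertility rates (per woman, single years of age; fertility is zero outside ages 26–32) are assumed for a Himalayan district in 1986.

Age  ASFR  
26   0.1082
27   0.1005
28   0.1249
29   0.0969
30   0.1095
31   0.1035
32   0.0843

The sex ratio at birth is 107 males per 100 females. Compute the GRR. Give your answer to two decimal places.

Proportion female at birth = 100 / (100 + 107) = 0.48309.
Sum of ASFRs = 0.1082 + 0.1005 + 0.1249 + 0.0969 + 0.1095 + 0.1035 + 0.0843 = 0.7278
TFR = 0.7278
GRR = 0.48309 × 0.7278 = 0.35159

0.35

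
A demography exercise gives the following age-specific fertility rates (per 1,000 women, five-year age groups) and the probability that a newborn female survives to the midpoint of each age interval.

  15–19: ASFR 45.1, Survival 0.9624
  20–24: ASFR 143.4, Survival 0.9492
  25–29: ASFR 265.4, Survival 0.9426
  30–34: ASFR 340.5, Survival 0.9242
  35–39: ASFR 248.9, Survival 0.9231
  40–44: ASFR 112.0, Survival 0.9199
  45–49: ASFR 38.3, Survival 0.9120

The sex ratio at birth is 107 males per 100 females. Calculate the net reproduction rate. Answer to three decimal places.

2.686

Proportion female at birth = 100 / (100 + 107) = 0.48309.
Per-age-group product (5 × ASFR × survival probability):
  15–19: 5 × 45.1/1000 × 0.9624 = 0.21702
  20–24: 5 × 143.4/1000 × 0.9492 = 0.68058
  25–29: 5 × 265.4/1000 × 0.9426 = 1.25083
  30–34: 5 × 340.5/1000 × 0.9242 = 1.57345
  35–39: 5 × 248.9/1000 × 0.9231 = 1.14880
  40–44: 5 × 112.0/1000 × 0.9199 = 0.51514
  45–49: 5 × 38.3/1000 × 0.9120 = 0.17465
Sum = 5.56047
NRR = 0.48309 × 5.56047 = 2.68621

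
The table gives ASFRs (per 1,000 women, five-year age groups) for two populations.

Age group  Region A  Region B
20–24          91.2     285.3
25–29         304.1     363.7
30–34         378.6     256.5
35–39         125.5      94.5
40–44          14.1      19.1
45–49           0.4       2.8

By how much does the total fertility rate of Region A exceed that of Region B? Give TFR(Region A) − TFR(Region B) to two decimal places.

-0.54

Region A:
  Sum of ASFRs = 91.2 + 304.1 + 378.6 + 125.5 + 14.1 + 0.4 = 913.9
  TFR = 5 × 913.9 / 1000 = 4.5695
Region B:
  Sum of ASFRs = 285.3 + 363.7 + 256.5 + 94.5 + 19.1 + 2.8 = 1021.9
  TFR = 5 × 1021.9 / 1000 = 5.1095
Difference = 4.5695 − 5.1095 = -0.54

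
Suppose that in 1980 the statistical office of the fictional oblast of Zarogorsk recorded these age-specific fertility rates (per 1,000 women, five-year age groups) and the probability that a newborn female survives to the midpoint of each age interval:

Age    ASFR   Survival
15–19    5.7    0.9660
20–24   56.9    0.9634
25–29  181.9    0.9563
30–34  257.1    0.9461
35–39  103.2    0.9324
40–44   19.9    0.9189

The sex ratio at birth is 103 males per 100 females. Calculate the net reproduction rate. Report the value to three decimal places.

Proportion female at birth = 100 / (100 + 103) = 0.49261.
Per-age-group product (5 × ASFR × survival probability):
  15–19: 5 × 5.7/1000 × 0.9660 = 0.02753
  20–24: 5 × 56.9/1000 × 0.9634 = 0.27409
  25–29: 5 × 181.9/1000 × 0.9563 = 0.86975
  30–34: 5 × 257.1/1000 × 0.9461 = 1.21621
  35–39: 5 × 103.2/1000 × 0.9324 = 0.48112
  40–44: 5 × 19.9/1000 × 0.9189 = 0.09143
Sum = 2.96013
NRR = 0.49261 × 2.96013 = 1.45819
NRR > 1, so each generation more than replaces itself.

1.458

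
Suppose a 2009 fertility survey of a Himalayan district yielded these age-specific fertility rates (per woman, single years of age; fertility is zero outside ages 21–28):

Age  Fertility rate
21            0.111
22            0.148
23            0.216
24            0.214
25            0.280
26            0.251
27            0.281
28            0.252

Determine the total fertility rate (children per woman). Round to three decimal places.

Sum of ASFRs = 0.111 + 0.148 + 0.216 + 0.214 + 0.280 + 0.251 + 0.281 + 0.252 = 1.753
TFR = 1.753

1.753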